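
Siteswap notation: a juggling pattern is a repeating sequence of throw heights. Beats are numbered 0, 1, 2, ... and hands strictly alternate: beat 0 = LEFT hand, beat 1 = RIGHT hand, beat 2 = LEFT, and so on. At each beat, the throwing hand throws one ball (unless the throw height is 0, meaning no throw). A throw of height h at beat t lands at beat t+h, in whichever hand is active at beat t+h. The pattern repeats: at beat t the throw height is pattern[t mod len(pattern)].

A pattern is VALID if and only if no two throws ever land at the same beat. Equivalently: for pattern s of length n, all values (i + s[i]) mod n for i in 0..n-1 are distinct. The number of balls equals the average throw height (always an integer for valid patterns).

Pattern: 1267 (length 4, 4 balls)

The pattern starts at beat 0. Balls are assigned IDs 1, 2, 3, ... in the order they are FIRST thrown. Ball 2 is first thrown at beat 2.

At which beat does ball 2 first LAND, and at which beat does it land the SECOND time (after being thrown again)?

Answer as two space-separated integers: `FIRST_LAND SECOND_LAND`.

Answer: 8 9

Derivation:
Beat 0 (L): throw ball1 h=1 -> lands@1:R; in-air after throw: [b1@1:R]
Beat 1 (R): throw ball1 h=2 -> lands@3:R; in-air after throw: [b1@3:R]
Beat 2 (L): throw ball2 h=6 -> lands@8:L; in-air after throw: [b1@3:R b2@8:L]
Beat 3 (R): throw ball1 h=7 -> lands@10:L; in-air after throw: [b2@8:L b1@10:L]
Beat 4 (L): throw ball3 h=1 -> lands@5:R; in-air after throw: [b3@5:R b2@8:L b1@10:L]
Beat 5 (R): throw ball3 h=2 -> lands@7:R; in-air after throw: [b3@7:R b2@8:L b1@10:L]
Beat 6 (L): throw ball4 h=6 -> lands@12:L; in-air after throw: [b3@7:R b2@8:L b1@10:L b4@12:L]
Beat 7 (R): throw ball3 h=7 -> lands@14:L; in-air after throw: [b2@8:L b1@10:L b4@12:L b3@14:L]
Beat 8 (L): throw ball2 h=1 -> lands@9:R; in-air after throw: [b2@9:R b1@10:L b4@12:L b3@14:L]
Beat 9 (R): throw ball2 h=2 -> lands@11:R; in-air after throw: [b1@10:L b2@11:R b4@12:L b3@14:L]
Ball 2: thrown@2 h=6 -> first land @8; rethrown@8 h=1 -> second land @9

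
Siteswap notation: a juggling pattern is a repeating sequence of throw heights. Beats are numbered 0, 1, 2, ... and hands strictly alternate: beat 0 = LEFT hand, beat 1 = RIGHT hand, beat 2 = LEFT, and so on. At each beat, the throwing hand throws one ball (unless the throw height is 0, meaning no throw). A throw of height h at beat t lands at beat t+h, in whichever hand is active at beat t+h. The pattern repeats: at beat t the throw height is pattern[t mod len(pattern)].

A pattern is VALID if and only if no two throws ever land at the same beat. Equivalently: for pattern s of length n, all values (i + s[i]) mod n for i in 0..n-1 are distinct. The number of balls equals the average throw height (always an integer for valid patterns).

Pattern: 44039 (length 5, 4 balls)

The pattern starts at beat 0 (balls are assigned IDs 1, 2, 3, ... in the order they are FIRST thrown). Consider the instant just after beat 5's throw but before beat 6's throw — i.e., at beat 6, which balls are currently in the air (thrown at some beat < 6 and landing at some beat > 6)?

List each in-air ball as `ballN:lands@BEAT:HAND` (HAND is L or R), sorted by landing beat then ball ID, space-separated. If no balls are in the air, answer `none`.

Beat 0 (L): throw ball1 h=4 -> lands@4:L; in-air after throw: [b1@4:L]
Beat 1 (R): throw ball2 h=4 -> lands@5:R; in-air after throw: [b1@4:L b2@5:R]
Beat 3 (R): throw ball3 h=3 -> lands@6:L; in-air after throw: [b1@4:L b2@5:R b3@6:L]
Beat 4 (L): throw ball1 h=9 -> lands@13:R; in-air after throw: [b2@5:R b3@6:L b1@13:R]
Beat 5 (R): throw ball2 h=4 -> lands@9:R; in-air after throw: [b3@6:L b2@9:R b1@13:R]
Beat 6 (L): throw ball3 h=4 -> lands@10:L; in-air after throw: [b2@9:R b3@10:L b1@13:R]

Answer: ball2:lands@9:R ball1:lands@13:R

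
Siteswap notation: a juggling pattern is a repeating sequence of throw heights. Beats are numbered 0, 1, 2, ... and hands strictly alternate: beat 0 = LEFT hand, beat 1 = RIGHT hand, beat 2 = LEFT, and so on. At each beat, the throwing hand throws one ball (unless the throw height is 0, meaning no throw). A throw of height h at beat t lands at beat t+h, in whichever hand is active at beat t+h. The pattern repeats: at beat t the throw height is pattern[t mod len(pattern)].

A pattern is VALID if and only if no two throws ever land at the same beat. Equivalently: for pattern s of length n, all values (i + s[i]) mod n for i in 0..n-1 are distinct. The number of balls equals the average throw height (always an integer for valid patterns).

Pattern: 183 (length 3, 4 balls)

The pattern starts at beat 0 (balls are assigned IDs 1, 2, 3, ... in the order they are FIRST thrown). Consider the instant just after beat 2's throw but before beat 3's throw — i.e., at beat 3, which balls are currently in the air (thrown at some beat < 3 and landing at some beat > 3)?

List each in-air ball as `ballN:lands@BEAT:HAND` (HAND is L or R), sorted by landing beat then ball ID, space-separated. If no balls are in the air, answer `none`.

Beat 0 (L): throw ball1 h=1 -> lands@1:R; in-air after throw: [b1@1:R]
Beat 1 (R): throw ball1 h=8 -> lands@9:R; in-air after throw: [b1@9:R]
Beat 2 (L): throw ball2 h=3 -> lands@5:R; in-air after throw: [b2@5:R b1@9:R]
Beat 3 (R): throw ball3 h=1 -> lands@4:L; in-air after throw: [b3@4:L b2@5:R b1@9:R]

Answer: ball2:lands@5:R ball1:lands@9:R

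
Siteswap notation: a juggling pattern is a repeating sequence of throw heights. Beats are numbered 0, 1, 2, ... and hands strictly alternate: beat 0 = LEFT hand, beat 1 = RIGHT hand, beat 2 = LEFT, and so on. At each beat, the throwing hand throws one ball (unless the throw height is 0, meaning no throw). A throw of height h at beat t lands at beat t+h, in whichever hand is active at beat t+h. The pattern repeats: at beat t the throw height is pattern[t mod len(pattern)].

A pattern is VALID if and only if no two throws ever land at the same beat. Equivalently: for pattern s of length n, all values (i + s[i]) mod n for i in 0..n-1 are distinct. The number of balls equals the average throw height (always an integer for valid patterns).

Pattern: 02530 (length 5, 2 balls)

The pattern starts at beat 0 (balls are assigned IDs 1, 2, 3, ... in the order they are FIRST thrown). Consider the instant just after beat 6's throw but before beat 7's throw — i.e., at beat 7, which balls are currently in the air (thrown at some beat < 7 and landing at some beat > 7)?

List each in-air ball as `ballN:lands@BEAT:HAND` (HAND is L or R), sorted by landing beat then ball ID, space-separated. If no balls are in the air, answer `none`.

Answer: ball1:lands@8:L

Derivation:
Beat 1 (R): throw ball1 h=2 -> lands@3:R; in-air after throw: [b1@3:R]
Beat 2 (L): throw ball2 h=5 -> lands@7:R; in-air after throw: [b1@3:R b2@7:R]
Beat 3 (R): throw ball1 h=3 -> lands@6:L; in-air after throw: [b1@6:L b2@7:R]
Beat 6 (L): throw ball1 h=2 -> lands@8:L; in-air after throw: [b2@7:R b1@8:L]
Beat 7 (R): throw ball2 h=5 -> lands@12:L; in-air after throw: [b1@8:L b2@12:L]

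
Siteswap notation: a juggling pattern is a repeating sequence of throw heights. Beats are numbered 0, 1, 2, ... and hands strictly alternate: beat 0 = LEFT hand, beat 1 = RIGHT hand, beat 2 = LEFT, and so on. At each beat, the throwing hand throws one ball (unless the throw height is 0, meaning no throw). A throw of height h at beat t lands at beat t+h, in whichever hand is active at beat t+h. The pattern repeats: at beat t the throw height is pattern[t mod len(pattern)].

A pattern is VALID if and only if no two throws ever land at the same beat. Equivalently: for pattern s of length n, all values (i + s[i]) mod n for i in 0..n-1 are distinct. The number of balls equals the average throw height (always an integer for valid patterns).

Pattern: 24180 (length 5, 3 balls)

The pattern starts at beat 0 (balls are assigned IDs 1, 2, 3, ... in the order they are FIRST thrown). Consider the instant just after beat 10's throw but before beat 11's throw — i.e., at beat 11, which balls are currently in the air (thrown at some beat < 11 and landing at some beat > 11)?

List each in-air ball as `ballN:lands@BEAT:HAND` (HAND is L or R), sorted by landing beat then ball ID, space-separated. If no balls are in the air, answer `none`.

Answer: ball3:lands@12:L ball2:lands@16:L

Derivation:
Beat 0 (L): throw ball1 h=2 -> lands@2:L; in-air after throw: [b1@2:L]
Beat 1 (R): throw ball2 h=4 -> lands@5:R; in-air after throw: [b1@2:L b2@5:R]
Beat 2 (L): throw ball1 h=1 -> lands@3:R; in-air after throw: [b1@3:R b2@5:R]
Beat 3 (R): throw ball1 h=8 -> lands@11:R; in-air after throw: [b2@5:R b1@11:R]
Beat 5 (R): throw ball2 h=2 -> lands@7:R; in-air after throw: [b2@7:R b1@11:R]
Beat 6 (L): throw ball3 h=4 -> lands@10:L; in-air after throw: [b2@7:R b3@10:L b1@11:R]
Beat 7 (R): throw ball2 h=1 -> lands@8:L; in-air after throw: [b2@8:L b3@10:L b1@11:R]
Beat 8 (L): throw ball2 h=8 -> lands@16:L; in-air after throw: [b3@10:L b1@11:R b2@16:L]
Beat 10 (L): throw ball3 h=2 -> lands@12:L; in-air after throw: [b1@11:R b3@12:L b2@16:L]
Beat 11 (R): throw ball1 h=4 -> lands@15:R; in-air after throw: [b3@12:L b1@15:R b2@16:L]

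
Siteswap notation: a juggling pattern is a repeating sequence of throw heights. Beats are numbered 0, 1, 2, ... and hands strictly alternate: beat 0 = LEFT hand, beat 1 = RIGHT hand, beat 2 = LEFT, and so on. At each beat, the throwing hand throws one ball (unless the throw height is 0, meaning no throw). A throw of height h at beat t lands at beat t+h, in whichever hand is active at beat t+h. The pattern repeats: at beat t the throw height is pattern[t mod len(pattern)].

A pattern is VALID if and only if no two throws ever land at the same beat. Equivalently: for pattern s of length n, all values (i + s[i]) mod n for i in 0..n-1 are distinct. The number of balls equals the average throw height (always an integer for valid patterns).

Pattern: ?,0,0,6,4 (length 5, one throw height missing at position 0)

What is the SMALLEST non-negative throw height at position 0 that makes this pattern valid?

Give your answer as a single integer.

Answer: 0

Derivation:
i=0: s[i]=? (unknown)
i=1: (1 + 0) mod 5 = 1
i=2: (2 + 0) mod 5 = 2
i=3: (3 + 6) mod 5 = 4
i=4: (4 + 4) mod 5 = 3
Known residues: [1, 2, 3, 4]; need a permutation of 0..4, so missing residue r = 0
Need (0 + s) mod 5 = 0; smallest s = (0 - 0) mod 5 = 0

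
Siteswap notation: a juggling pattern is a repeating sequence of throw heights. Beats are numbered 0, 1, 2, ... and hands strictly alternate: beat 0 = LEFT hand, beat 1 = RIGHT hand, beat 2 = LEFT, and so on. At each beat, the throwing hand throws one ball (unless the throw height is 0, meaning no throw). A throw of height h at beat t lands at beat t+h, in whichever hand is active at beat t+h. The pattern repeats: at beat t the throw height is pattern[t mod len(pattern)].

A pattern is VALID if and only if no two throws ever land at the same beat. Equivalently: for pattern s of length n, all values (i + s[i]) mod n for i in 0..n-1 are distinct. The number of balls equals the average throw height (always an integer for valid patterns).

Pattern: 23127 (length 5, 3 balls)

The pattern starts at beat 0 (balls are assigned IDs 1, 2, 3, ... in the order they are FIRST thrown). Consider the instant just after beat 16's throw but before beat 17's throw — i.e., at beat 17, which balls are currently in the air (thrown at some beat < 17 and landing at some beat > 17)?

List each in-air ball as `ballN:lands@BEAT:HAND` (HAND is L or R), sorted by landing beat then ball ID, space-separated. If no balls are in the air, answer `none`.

Answer: ball3:lands@19:R ball2:lands@21:R

Derivation:
Beat 0 (L): throw ball1 h=2 -> lands@2:L; in-air after throw: [b1@2:L]
Beat 1 (R): throw ball2 h=3 -> lands@4:L; in-air after throw: [b1@2:L b2@4:L]
Beat 2 (L): throw ball1 h=1 -> lands@3:R; in-air after throw: [b1@3:R b2@4:L]
Beat 3 (R): throw ball1 h=2 -> lands@5:R; in-air after throw: [b2@4:L b1@5:R]
Beat 4 (L): throw ball2 h=7 -> lands@11:R; in-air after throw: [b1@5:R b2@11:R]
Beat 5 (R): throw ball1 h=2 -> lands@7:R; in-air after throw: [b1@7:R b2@11:R]
Beat 6 (L): throw ball3 h=3 -> lands@9:R; in-air after throw: [b1@7:R b3@9:R b2@11:R]
Beat 7 (R): throw ball1 h=1 -> lands@8:L; in-air after throw: [b1@8:L b3@9:R b2@11:R]
Beat 8 (L): throw ball1 h=2 -> lands@10:L; in-air after throw: [b3@9:R b1@10:L b2@11:R]
Beat 9 (R): throw ball3 h=7 -> lands@16:L; in-air after throw: [b1@10:L b2@11:R b3@16:L]
Beat 10 (L): throw ball1 h=2 -> lands@12:L; in-air after throw: [b2@11:R b1@12:L b3@16:L]
Beat 11 (R): throw ball2 h=3 -> lands@14:L; in-air after throw: [b1@12:L b2@14:L b3@16:L]
Beat 12 (L): throw ball1 h=1 -> lands@13:R; in-air after throw: [b1@13:R b2@14:L b3@16:L]
Beat 13 (R): throw ball1 h=2 -> lands@15:R; in-air after throw: [b2@14:L b1@15:R b3@16:L]
Beat 14 (L): throw ball2 h=7 -> lands@21:R; in-air after throw: [b1@15:R b3@16:L b2@21:R]
Beat 15 (R): throw ball1 h=2 -> lands@17:R; in-air after throw: [b3@16:L b1@17:R b2@21:R]
Beat 16 (L): throw ball3 h=3 -> lands@19:R; in-air after throw: [b1@17:R b3@19:R b2@21:R]
Beat 17 (R): throw ball1 h=1 -> lands@18:L; in-air after throw: [b1@18:L b3@19:R b2@21:R]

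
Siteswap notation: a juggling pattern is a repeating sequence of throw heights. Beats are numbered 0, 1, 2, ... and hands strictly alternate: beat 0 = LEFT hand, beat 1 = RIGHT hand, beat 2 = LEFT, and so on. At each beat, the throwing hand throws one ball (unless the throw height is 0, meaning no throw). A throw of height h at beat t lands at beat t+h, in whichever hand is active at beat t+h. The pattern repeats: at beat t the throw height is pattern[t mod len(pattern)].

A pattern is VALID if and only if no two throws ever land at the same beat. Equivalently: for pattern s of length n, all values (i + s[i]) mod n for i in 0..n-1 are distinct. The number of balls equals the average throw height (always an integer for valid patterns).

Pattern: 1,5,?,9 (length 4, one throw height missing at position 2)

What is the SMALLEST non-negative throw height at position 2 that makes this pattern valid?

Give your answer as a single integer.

i=0: (0 + 1) mod 4 = 1
i=1: (1 + 5) mod 4 = 2
i=2: s[i]=? (unknown)
i=3: (3 + 9) mod 4 = 0
Known residues: [0, 1, 2]; need a permutation of 0..3, so missing residue r = 3
Need (2 + s) mod 4 = 3; smallest s = (3 - 2) mod 4 = 1

Answer: 1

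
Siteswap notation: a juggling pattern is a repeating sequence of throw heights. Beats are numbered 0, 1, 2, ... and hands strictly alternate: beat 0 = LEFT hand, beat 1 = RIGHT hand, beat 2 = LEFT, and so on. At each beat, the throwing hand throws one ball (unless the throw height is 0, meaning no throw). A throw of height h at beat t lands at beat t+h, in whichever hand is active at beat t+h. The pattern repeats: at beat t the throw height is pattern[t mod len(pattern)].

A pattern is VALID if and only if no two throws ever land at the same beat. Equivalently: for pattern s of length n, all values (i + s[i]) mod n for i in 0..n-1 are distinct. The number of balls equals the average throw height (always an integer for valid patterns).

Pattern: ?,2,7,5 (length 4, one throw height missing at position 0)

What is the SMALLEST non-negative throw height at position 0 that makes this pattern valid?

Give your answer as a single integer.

Answer: 2

Derivation:
i=0: s[i]=? (unknown)
i=1: (1 + 2) mod 4 = 3
i=2: (2 + 7) mod 4 = 1
i=3: (3 + 5) mod 4 = 0
Known residues: [0, 1, 3]; need a permutation of 0..3, so missing residue r = 2
Need (0 + s) mod 4 = 2; smallest s = (2 - 0) mod 4 = 2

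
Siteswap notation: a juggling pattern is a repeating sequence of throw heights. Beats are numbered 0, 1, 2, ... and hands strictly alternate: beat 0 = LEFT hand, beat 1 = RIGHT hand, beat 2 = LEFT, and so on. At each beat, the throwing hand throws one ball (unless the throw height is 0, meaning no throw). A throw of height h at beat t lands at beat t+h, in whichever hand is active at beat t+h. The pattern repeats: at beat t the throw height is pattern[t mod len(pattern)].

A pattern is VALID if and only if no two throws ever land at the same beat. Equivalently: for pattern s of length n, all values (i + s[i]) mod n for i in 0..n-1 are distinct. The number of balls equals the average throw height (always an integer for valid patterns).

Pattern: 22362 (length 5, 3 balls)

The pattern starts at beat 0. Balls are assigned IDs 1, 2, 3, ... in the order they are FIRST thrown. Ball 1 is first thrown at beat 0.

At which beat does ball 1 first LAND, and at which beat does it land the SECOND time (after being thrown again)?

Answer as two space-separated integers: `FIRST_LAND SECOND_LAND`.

Beat 0 (L): throw ball1 h=2 -> lands@2:L; in-air after throw: [b1@2:L]
Beat 1 (R): throw ball2 h=2 -> lands@3:R; in-air after throw: [b1@2:L b2@3:R]
Beat 2 (L): throw ball1 h=3 -> lands@5:R; in-air after throw: [b2@3:R b1@5:R]
Beat 3 (R): throw ball2 h=6 -> lands@9:R; in-air after throw: [b1@5:R b2@9:R]
Beat 4 (L): throw ball3 h=2 -> lands@6:L; in-air after throw: [b1@5:R b3@6:L b2@9:R]
Beat 5 (R): throw ball1 h=2 -> lands@7:R; in-air after throw: [b3@6:L b1@7:R b2@9:R]
Ball 1: thrown@0 h=2 -> first land @2; rethrown@2 h=3 -> second land @5

Answer: 2 5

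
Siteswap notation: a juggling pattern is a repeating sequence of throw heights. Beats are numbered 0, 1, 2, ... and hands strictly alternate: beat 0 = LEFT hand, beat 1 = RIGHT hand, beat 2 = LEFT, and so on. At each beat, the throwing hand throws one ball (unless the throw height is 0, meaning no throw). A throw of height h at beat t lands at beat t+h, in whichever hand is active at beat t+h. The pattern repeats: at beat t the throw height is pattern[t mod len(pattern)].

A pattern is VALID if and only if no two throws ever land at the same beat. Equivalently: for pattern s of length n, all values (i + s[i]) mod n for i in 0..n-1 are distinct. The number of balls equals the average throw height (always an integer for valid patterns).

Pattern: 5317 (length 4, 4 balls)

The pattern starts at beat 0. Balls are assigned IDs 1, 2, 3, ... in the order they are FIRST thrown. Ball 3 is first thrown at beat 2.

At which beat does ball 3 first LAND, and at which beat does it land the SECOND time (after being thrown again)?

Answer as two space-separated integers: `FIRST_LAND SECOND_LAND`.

Beat 0 (L): throw ball1 h=5 -> lands@5:R; in-air after throw: [b1@5:R]
Beat 1 (R): throw ball2 h=3 -> lands@4:L; in-air after throw: [b2@4:L b1@5:R]
Beat 2 (L): throw ball3 h=1 -> lands@3:R; in-air after throw: [b3@3:R b2@4:L b1@5:R]
Beat 3 (R): throw ball3 h=7 -> lands@10:L; in-air after throw: [b2@4:L b1@5:R b3@10:L]
Beat 4 (L): throw ball2 h=5 -> lands@9:R; in-air after throw: [b1@5:R b2@9:R b3@10:L]
Beat 5 (R): throw ball1 h=3 -> lands@8:L; in-air after throw: [b1@8:L b2@9:R b3@10:L]
Beat 6 (L): throw ball4 h=1 -> lands@7:R; in-air after throw: [b4@7:R b1@8:L b2@9:R b3@10:L]
Beat 7 (R): throw ball4 h=7 -> lands@14:L; in-air after throw: [b1@8:L b2@9:R b3@10:L b4@14:L]
Beat 8 (L): throw ball1 h=5 -> lands@13:R; in-air after throw: [b2@9:R b3@10:L b1@13:R b4@14:L]
Beat 9 (R): throw ball2 h=3 -> lands@12:L; in-air after throw: [b3@10:L b2@12:L b1@13:R b4@14:L]
Beat 10 (L): throw ball3 h=1 -> lands@11:R; in-air after throw: [b3@11:R b2@12:L b1@13:R b4@14:L]
Ball 3: thrown@2 h=1 -> first land @3; rethrown@3 h=7 -> second land @10

Answer: 3 10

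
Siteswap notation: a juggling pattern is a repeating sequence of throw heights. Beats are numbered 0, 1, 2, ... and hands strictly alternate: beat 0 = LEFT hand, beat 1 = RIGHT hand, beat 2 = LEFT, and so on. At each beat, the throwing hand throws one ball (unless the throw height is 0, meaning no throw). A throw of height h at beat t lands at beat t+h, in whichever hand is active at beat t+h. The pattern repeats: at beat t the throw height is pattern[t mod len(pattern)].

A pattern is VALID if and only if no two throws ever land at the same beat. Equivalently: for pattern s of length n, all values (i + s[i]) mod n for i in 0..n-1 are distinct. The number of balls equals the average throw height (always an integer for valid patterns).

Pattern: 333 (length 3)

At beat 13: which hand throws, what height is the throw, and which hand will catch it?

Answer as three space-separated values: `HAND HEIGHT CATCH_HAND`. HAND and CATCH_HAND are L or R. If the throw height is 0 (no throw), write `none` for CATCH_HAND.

Answer: R 3 L

Derivation:
Beat 13: 13 mod 2 = 1, so hand = R
Throw height = pattern[13 mod 3] = pattern[1] = 3
Lands at beat 13+3=16, 16 mod 2 = 0, so catch hand = L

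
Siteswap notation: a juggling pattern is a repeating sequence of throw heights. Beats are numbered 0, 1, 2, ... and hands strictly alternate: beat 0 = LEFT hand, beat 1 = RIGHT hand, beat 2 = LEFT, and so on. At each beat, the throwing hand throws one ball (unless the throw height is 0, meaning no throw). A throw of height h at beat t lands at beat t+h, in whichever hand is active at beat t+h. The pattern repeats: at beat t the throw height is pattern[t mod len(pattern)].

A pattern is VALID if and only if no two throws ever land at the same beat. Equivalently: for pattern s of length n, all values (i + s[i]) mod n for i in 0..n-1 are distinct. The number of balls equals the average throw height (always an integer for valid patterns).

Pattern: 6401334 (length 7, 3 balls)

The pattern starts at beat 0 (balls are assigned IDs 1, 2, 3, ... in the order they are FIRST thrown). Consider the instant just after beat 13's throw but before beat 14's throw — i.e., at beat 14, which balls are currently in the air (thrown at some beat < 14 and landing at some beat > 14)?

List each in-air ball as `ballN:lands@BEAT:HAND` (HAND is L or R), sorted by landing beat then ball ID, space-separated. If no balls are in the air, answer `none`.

Answer: ball2:lands@15:R ball3:lands@17:R

Derivation:
Beat 0 (L): throw ball1 h=6 -> lands@6:L; in-air after throw: [b1@6:L]
Beat 1 (R): throw ball2 h=4 -> lands@5:R; in-air after throw: [b2@5:R b1@6:L]
Beat 3 (R): throw ball3 h=1 -> lands@4:L; in-air after throw: [b3@4:L b2@5:R b1@6:L]
Beat 4 (L): throw ball3 h=3 -> lands@7:R; in-air after throw: [b2@5:R b1@6:L b3@7:R]
Beat 5 (R): throw ball2 h=3 -> lands@8:L; in-air after throw: [b1@6:L b3@7:R b2@8:L]
Beat 6 (L): throw ball1 h=4 -> lands@10:L; in-air after throw: [b3@7:R b2@8:L b1@10:L]
Beat 7 (R): throw ball3 h=6 -> lands@13:R; in-air after throw: [b2@8:L b1@10:L b3@13:R]
Beat 8 (L): throw ball2 h=4 -> lands@12:L; in-air after throw: [b1@10:L b2@12:L b3@13:R]
Beat 10 (L): throw ball1 h=1 -> lands@11:R; in-air after throw: [b1@11:R b2@12:L b3@13:R]
Beat 11 (R): throw ball1 h=3 -> lands@14:L; in-air after throw: [b2@12:L b3@13:R b1@14:L]
Beat 12 (L): throw ball2 h=3 -> lands@15:R; in-air after throw: [b3@13:R b1@14:L b2@15:R]
Beat 13 (R): throw ball3 h=4 -> lands@17:R; in-air after throw: [b1@14:L b2@15:R b3@17:R]
Beat 14 (L): throw ball1 h=6 -> lands@20:L; in-air after throw: [b2@15:R b3@17:R b1@20:L]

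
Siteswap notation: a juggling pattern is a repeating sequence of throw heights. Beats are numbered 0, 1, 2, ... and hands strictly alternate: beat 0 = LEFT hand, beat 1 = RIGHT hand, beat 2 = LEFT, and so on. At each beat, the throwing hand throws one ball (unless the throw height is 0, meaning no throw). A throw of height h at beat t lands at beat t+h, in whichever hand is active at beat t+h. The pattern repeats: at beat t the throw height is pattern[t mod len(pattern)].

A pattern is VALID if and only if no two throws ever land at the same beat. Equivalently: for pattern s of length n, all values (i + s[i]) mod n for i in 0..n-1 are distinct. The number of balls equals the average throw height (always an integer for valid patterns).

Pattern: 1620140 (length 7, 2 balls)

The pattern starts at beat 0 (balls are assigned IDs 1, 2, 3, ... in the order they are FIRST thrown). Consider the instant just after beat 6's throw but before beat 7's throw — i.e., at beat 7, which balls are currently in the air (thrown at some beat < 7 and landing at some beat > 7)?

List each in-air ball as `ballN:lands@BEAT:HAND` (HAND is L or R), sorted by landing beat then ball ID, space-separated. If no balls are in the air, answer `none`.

Beat 0 (L): throw ball1 h=1 -> lands@1:R; in-air after throw: [b1@1:R]
Beat 1 (R): throw ball1 h=6 -> lands@7:R; in-air after throw: [b1@7:R]
Beat 2 (L): throw ball2 h=2 -> lands@4:L; in-air after throw: [b2@4:L b1@7:R]
Beat 4 (L): throw ball2 h=1 -> lands@5:R; in-air after throw: [b2@5:R b1@7:R]
Beat 5 (R): throw ball2 h=4 -> lands@9:R; in-air after throw: [b1@7:R b2@9:R]
Beat 7 (R): throw ball1 h=1 -> lands@8:L; in-air after throw: [b1@8:L b2@9:R]

Answer: ball2:lands@9:R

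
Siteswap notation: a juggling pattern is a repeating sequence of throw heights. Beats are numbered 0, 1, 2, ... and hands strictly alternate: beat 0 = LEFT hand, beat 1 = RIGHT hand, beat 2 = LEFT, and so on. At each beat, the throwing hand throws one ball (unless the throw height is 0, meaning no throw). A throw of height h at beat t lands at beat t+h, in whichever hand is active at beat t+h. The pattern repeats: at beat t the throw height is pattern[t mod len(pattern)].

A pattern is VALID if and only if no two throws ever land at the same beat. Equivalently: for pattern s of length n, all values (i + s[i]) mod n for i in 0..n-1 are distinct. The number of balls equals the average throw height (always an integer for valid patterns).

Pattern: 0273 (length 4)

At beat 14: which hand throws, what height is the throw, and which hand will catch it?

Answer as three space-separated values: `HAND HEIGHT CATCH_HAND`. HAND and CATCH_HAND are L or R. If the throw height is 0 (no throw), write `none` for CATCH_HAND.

Answer: L 7 R

Derivation:
Beat 14: 14 mod 2 = 0, so hand = L
Throw height = pattern[14 mod 4] = pattern[2] = 7
Lands at beat 14+7=21, 21 mod 2 = 1, so catch hand = R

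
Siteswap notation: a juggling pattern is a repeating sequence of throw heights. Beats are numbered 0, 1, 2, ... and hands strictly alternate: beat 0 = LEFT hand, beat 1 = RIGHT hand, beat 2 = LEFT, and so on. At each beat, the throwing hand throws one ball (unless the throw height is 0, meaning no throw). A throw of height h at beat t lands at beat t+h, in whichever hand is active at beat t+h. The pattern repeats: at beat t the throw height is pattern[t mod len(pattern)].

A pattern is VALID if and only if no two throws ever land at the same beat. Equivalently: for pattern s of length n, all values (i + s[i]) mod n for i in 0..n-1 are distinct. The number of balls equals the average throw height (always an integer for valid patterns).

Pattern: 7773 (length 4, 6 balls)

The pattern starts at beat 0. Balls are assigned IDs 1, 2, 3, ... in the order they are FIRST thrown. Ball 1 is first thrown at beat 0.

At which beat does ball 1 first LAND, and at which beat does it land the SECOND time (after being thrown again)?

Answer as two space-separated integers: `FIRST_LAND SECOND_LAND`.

Answer: 7 10

Derivation:
Beat 0 (L): throw ball1 h=7 -> lands@7:R; in-air after throw: [b1@7:R]
Beat 1 (R): throw ball2 h=7 -> lands@8:L; in-air after throw: [b1@7:R b2@8:L]
Beat 2 (L): throw ball3 h=7 -> lands@9:R; in-air after throw: [b1@7:R b2@8:L b3@9:R]
Beat 3 (R): throw ball4 h=3 -> lands@6:L; in-air after throw: [b4@6:L b1@7:R b2@8:L b3@9:R]
Beat 4 (L): throw ball5 h=7 -> lands@11:R; in-air after throw: [b4@6:L b1@7:R b2@8:L b3@9:R b5@11:R]
Beat 5 (R): throw ball6 h=7 -> lands@12:L; in-air after throw: [b4@6:L b1@7:R b2@8:L b3@9:R b5@11:R b6@12:L]
Beat 6 (L): throw ball4 h=7 -> lands@13:R; in-air after throw: [b1@7:R b2@8:L b3@9:R b5@11:R b6@12:L b4@13:R]
Beat 7 (R): throw ball1 h=3 -> lands@10:L; in-air after throw: [b2@8:L b3@9:R b1@10:L b5@11:R b6@12:L b4@13:R]
Beat 8 (L): throw ball2 h=7 -> lands@15:R; in-air after throw: [b3@9:R b1@10:L b5@11:R b6@12:L b4@13:R b2@15:R]
Beat 9 (R): throw ball3 h=7 -> lands@16:L; in-air after throw: [b1@10:L b5@11:R b6@12:L b4@13:R b2@15:R b3@16:L]
Beat 10 (L): throw ball1 h=7 -> lands@17:R; in-air after throw: [b5@11:R b6@12:L b4@13:R b2@15:R b3@16:L b1@17:R]
Ball 1: thrown@0 h=7 -> first land @7; rethrown@7 h=3 -> second land @10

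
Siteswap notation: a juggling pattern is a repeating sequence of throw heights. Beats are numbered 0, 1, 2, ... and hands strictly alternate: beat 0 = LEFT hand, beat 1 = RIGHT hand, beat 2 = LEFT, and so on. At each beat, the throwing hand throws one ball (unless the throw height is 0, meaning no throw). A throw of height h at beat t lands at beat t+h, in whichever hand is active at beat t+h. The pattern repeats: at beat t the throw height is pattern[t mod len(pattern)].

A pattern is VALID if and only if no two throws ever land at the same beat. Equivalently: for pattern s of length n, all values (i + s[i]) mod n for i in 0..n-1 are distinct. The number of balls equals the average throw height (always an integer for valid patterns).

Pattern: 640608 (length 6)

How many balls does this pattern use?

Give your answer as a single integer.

Pattern = [6, 4, 0, 6, 0, 8], length n = 6
  position 0: throw height = 6, running sum = 6
  position 1: throw height = 4, running sum = 10
  position 2: throw height = 0, running sum = 10
  position 3: throw height = 6, running sum = 16
  position 4: throw height = 0, running sum = 16
  position 5: throw height = 8, running sum = 24
Total sum = 24; balls = sum / n = 24 / 6 = 4

Answer: 4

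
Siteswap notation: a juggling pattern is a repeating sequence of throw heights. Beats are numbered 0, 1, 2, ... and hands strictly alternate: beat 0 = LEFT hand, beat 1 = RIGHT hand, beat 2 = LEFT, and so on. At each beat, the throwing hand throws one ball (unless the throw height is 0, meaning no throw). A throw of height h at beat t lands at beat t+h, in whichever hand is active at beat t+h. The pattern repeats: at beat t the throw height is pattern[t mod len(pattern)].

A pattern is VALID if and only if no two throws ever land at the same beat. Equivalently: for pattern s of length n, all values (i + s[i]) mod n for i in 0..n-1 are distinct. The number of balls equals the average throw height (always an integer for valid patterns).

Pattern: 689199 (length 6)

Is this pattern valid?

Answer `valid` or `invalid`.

Answer: valid

Derivation:
i=0: (i + s[i]) mod n = (0 + 6) mod 6 = 0
i=1: (i + s[i]) mod n = (1 + 8) mod 6 = 3
i=2: (i + s[i]) mod n = (2 + 9) mod 6 = 5
i=3: (i + s[i]) mod n = (3 + 1) mod 6 = 4
i=4: (i + s[i]) mod n = (4 + 9) mod 6 = 1
i=5: (i + s[i]) mod n = (5 + 9) mod 6 = 2
Residues: [0, 3, 5, 4, 1, 2], distinct: True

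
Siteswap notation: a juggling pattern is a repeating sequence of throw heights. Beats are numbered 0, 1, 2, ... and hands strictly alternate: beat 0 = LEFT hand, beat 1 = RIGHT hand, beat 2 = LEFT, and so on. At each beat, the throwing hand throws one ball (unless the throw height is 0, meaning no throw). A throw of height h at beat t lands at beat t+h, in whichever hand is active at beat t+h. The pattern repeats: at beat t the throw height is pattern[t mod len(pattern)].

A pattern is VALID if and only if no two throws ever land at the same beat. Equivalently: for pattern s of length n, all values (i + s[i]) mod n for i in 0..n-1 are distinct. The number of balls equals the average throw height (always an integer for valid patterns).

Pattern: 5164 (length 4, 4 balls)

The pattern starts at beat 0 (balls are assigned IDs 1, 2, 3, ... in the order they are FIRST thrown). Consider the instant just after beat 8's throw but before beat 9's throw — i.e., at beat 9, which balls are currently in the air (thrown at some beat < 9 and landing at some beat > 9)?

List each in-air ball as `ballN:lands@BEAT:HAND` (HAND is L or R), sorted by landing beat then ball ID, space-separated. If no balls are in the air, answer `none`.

Answer: ball3:lands@11:R ball1:lands@12:L ball2:lands@13:R

Derivation:
Beat 0 (L): throw ball1 h=5 -> lands@5:R; in-air after throw: [b1@5:R]
Beat 1 (R): throw ball2 h=1 -> lands@2:L; in-air after throw: [b2@2:L b1@5:R]
Beat 2 (L): throw ball2 h=6 -> lands@8:L; in-air after throw: [b1@5:R b2@8:L]
Beat 3 (R): throw ball3 h=4 -> lands@7:R; in-air after throw: [b1@5:R b3@7:R b2@8:L]
Beat 4 (L): throw ball4 h=5 -> lands@9:R; in-air after throw: [b1@5:R b3@7:R b2@8:L b4@9:R]
Beat 5 (R): throw ball1 h=1 -> lands@6:L; in-air after throw: [b1@6:L b3@7:R b2@8:L b4@9:R]
Beat 6 (L): throw ball1 h=6 -> lands@12:L; in-air after throw: [b3@7:R b2@8:L b4@9:R b1@12:L]
Beat 7 (R): throw ball3 h=4 -> lands@11:R; in-air after throw: [b2@8:L b4@9:R b3@11:R b1@12:L]
Beat 8 (L): throw ball2 h=5 -> lands@13:R; in-air after throw: [b4@9:R b3@11:R b1@12:L b2@13:R]
Beat 9 (R): throw ball4 h=1 -> lands@10:L; in-air after throw: [b4@10:L b3@11:R b1@12:L b2@13:R]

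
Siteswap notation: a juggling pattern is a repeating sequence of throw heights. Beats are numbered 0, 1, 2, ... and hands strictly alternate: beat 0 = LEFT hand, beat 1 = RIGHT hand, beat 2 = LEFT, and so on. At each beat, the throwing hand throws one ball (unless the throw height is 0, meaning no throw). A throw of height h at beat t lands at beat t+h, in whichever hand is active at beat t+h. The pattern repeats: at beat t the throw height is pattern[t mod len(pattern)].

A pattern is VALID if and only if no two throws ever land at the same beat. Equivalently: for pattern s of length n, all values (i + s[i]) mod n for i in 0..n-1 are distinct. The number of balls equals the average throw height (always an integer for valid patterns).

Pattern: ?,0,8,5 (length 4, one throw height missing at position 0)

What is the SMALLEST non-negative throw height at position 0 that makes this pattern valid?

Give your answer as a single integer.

Answer: 3

Derivation:
i=0: s[i]=? (unknown)
i=1: (1 + 0) mod 4 = 1
i=2: (2 + 8) mod 4 = 2
i=3: (3 + 5) mod 4 = 0
Known residues: [0, 1, 2]; need a permutation of 0..3, so missing residue r = 3
Need (0 + s) mod 4 = 3; smallest s = (3 - 0) mod 4 = 3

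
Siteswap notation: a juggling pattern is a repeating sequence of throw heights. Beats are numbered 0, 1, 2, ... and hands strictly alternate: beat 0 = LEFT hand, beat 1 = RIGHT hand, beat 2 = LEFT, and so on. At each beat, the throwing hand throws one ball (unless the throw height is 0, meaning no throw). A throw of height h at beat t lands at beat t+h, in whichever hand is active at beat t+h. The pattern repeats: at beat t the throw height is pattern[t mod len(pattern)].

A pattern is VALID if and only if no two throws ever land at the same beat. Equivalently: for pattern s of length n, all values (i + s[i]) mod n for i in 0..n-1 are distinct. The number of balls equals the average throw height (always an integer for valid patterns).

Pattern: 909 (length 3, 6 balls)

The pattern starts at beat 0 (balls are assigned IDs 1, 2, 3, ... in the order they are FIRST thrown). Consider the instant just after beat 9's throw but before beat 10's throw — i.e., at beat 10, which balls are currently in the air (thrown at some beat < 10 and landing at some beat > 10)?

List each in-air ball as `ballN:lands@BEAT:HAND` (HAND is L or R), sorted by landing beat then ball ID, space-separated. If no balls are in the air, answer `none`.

Beat 0 (L): throw ball1 h=9 -> lands@9:R; in-air after throw: [b1@9:R]
Beat 2 (L): throw ball2 h=9 -> lands@11:R; in-air after throw: [b1@9:R b2@11:R]
Beat 3 (R): throw ball3 h=9 -> lands@12:L; in-air after throw: [b1@9:R b2@11:R b3@12:L]
Beat 5 (R): throw ball4 h=9 -> lands@14:L; in-air after throw: [b1@9:R b2@11:R b3@12:L b4@14:L]
Beat 6 (L): throw ball5 h=9 -> lands@15:R; in-air after throw: [b1@9:R b2@11:R b3@12:L b4@14:L b5@15:R]
Beat 8 (L): throw ball6 h=9 -> lands@17:R; in-air after throw: [b1@9:R b2@11:R b3@12:L b4@14:L b5@15:R b6@17:R]
Beat 9 (R): throw ball1 h=9 -> lands@18:L; in-air after throw: [b2@11:R b3@12:L b4@14:L b5@15:R b6@17:R b1@18:L]

Answer: ball2:lands@11:R ball3:lands@12:L ball4:lands@14:L ball5:lands@15:R ball6:lands@17:R ball1:lands@18:L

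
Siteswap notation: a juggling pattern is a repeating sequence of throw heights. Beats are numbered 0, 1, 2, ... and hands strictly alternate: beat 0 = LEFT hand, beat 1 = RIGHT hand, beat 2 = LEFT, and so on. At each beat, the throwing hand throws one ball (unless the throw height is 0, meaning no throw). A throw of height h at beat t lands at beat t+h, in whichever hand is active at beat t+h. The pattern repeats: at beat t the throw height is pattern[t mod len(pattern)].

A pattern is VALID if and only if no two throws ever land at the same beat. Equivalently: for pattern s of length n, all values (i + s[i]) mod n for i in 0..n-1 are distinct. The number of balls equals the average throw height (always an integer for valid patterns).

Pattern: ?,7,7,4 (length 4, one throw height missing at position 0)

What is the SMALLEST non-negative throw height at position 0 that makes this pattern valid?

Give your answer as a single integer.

Answer: 2

Derivation:
i=0: s[i]=? (unknown)
i=1: (1 + 7) mod 4 = 0
i=2: (2 + 7) mod 4 = 1
i=3: (3 + 4) mod 4 = 3
Known residues: [0, 1, 3]; need a permutation of 0..3, so missing residue r = 2
Need (0 + s) mod 4 = 2; smallest s = (2 - 0) mod 4 = 2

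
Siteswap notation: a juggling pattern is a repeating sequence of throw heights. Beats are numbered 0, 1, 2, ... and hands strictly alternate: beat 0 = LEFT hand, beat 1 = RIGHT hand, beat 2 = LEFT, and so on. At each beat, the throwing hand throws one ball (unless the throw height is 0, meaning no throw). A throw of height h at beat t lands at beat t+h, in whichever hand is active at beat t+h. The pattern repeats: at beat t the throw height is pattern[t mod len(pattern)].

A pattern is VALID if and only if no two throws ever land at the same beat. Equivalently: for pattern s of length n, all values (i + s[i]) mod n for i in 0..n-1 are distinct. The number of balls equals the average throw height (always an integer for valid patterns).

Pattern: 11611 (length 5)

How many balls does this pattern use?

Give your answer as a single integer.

Pattern = [1, 1, 6, 1, 1], length n = 5
  position 0: throw height = 1, running sum = 1
  position 1: throw height = 1, running sum = 2
  position 2: throw height = 6, running sum = 8
  position 3: throw height = 1, running sum = 9
  position 4: throw height = 1, running sum = 10
Total sum = 10; balls = sum / n = 10 / 5 = 2

Answer: 2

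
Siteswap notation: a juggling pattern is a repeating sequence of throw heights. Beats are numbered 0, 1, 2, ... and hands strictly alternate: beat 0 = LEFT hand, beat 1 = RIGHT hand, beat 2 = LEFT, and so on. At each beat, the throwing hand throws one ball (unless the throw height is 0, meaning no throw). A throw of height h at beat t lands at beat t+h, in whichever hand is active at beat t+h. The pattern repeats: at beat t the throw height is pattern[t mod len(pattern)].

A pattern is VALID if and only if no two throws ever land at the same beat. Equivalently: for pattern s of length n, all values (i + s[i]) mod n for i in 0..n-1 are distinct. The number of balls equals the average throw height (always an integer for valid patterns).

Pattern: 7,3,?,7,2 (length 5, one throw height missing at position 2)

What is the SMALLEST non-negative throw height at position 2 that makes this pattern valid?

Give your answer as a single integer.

i=0: (0 + 7) mod 5 = 2
i=1: (1 + 3) mod 5 = 4
i=2: s[i]=? (unknown)
i=3: (3 + 7) mod 5 = 0
i=4: (4 + 2) mod 5 = 1
Known residues: [0, 1, 2, 4]; need a permutation of 0..4, so missing residue r = 3
Need (2 + s) mod 5 = 3; smallest s = (3 - 2) mod 5 = 1

Answer: 1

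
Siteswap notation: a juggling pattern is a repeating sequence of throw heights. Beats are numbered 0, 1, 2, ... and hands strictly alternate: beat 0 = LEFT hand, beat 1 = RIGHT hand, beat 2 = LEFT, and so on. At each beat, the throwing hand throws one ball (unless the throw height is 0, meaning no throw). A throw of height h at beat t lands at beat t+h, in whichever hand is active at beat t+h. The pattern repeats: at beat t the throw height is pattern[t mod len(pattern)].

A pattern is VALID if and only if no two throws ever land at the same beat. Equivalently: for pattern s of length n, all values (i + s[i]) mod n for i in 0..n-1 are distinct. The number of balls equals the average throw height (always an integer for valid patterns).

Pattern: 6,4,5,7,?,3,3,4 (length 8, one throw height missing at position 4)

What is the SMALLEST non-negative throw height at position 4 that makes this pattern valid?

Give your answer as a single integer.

Answer: 0

Derivation:
i=0: (0 + 6) mod 8 = 6
i=1: (1 + 4) mod 8 = 5
i=2: (2 + 5) mod 8 = 7
i=3: (3 + 7) mod 8 = 2
i=4: s[i]=? (unknown)
i=5: (5 + 3) mod 8 = 0
i=6: (6 + 3) mod 8 = 1
i=7: (7 + 4) mod 8 = 3
Known residues: [0, 1, 2, 3, 5, 6, 7]; need a permutation of 0..7, so missing residue r = 4
Need (4 + s) mod 8 = 4; smallest s = (4 - 4) mod 8 = 0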